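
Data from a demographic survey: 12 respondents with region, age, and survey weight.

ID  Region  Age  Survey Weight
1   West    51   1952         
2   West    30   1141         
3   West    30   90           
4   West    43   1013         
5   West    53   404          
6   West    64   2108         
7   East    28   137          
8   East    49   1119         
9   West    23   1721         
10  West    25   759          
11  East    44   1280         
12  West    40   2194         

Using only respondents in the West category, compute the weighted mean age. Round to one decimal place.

West rows: 1, 2, 3, 4, 5, 6, 9, 10, 12
Weighted sum = 51×1952 + 30×1141 + 30×90 + 43×1013 + 53×404 + 64×2108 + 23×1721 + 25×759 + 40×2194
  = 99552 + 34230 + 2700 + 43559 + 21412 + 134912 + 39583 + 18975 + 87760 = 482683
Sum of weights = 11382
Weighted mean = 482683 / 11382 = 42.407573

42.4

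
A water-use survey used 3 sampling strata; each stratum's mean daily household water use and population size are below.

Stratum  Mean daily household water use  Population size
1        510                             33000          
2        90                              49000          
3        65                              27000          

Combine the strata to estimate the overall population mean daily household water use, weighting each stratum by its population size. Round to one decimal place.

Σ Nₕ·x̄ₕ = 22995000
Σ Nₕ = 33000 + 49000 + 27000 = 109000
Overall mean = 22995000 / 109000 = 210.9633

211.0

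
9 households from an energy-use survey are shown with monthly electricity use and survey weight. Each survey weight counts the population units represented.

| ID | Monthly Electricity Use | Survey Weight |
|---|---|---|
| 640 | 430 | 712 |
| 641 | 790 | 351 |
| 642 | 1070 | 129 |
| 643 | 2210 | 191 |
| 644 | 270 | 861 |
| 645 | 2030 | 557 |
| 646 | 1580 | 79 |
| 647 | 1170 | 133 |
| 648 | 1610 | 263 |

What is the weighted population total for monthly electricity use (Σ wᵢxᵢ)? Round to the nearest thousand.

Weighted total = 3210630

3211000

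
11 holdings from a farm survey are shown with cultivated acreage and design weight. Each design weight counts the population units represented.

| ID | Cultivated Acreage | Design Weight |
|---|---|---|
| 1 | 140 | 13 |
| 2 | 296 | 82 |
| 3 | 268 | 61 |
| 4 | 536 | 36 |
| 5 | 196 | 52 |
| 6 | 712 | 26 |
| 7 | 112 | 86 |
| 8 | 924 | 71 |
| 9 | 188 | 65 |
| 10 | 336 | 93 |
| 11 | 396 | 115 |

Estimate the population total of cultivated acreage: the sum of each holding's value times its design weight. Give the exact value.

254684

Weighted total = 140×13 + 296×82 + 268×61 + 536×36 + 196×52 + 712×26 + 112×86 + 924×71 + 188×65 + 336×93 + 396×115
  = 254684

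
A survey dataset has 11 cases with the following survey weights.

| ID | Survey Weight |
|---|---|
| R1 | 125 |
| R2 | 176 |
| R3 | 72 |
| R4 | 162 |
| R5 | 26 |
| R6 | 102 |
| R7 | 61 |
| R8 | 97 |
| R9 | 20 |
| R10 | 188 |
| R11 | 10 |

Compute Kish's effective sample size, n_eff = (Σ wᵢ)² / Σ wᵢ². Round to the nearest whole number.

Σ wᵢ = 125 + 176 + 72 + 162 + 26 + 102 + 61 + 97 + 20 + 188 + 10 = 1039
Σ wᵢ² = 138083
n_eff = 1039² / 138083 = 1079521 / 138083 = 7.8179139

8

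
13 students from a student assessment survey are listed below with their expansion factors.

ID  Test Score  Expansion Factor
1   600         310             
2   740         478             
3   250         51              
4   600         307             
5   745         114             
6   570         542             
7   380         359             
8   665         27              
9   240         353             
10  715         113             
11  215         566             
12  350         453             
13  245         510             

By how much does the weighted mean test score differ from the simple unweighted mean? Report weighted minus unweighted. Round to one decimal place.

Unweighted sum = 6315
Unweighted mean = 6315 / 13 = 485.76923
Weighted sum = 1855620
Sum of weights = 4183
Weighted mean = 1855620 / 4183 = 443.60985
Difference (weighted minus unweighted) = -42.159381

-42.2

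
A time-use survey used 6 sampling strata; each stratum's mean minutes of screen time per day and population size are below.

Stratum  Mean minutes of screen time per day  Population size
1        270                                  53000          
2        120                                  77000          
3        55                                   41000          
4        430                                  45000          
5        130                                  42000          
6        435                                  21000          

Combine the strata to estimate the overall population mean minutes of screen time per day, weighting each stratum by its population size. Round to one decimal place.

Σ Nₕ·x̄ₕ = 270×53000 + 120×77000 + 55×41000 + 430×45000 + 130×42000 + 435×21000
  = 14310000 + 9240000 + 2255000 + 19350000 + 5460000 + 9135000 = 59750000
Σ Nₕ = 279000
Overall mean = 59750000 / 279000 = 214.15771

214.2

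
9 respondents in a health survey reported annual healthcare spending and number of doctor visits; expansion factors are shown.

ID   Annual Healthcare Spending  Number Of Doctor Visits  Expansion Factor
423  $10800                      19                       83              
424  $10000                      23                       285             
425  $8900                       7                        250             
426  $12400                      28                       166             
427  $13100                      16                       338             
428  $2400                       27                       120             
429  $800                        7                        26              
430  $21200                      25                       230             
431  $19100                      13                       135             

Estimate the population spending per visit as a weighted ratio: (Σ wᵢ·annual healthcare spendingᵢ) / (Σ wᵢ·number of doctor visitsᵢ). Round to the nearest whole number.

Σ wᵢ·y = 10800×83 + 10000×285 + 8900×250 + 12400×166 + 13100×338 + 2400×120 + 800×26 + 21200×230 + 19100×135
  = 896400 + 2850000 + 2225000 + 2058400 + 4427800 + 288000 + 20800 + 4876000 + 2578500 = 20220900
Σ wᵢ·x = 30865
Ratio = 20220900 / 30865 = 655.14013

655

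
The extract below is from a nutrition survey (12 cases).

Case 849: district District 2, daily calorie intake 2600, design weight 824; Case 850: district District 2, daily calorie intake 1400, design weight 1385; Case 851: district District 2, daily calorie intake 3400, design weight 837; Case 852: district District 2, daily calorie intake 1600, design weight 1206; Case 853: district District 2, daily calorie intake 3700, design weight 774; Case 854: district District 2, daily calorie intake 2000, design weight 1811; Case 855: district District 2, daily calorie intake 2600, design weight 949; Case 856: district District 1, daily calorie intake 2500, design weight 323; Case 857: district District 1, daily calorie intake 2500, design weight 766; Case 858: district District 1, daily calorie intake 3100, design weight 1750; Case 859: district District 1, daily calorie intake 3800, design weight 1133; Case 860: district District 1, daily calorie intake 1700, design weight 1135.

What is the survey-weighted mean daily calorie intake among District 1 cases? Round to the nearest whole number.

District 1 rows: 856, 857, 858, 859, 860
Weighted sum = 14382400
Sum of weights = 323 + 766 + 1750 + 1133 + 1135 = 5107
Weighted mean = 14382400 / 5107 = 2816.213

2816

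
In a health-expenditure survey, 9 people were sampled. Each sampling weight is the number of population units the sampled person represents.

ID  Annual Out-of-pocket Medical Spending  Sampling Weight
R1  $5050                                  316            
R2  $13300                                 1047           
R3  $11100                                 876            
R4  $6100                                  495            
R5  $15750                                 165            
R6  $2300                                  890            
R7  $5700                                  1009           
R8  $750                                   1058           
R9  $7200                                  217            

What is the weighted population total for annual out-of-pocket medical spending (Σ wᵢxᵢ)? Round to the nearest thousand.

41017000

Weighted total = 5050×316 + 13300×1047 + 11100×876 + 6100×495 + 15750×165 + 2300×890 + 5700×1009 + 750×1058 + 7200×217
  = 1595800 + 13925100 + 9723600 + 3019500 + 2598750 + 2047000 + 5751300 + 793500 + 1562400 = 41016950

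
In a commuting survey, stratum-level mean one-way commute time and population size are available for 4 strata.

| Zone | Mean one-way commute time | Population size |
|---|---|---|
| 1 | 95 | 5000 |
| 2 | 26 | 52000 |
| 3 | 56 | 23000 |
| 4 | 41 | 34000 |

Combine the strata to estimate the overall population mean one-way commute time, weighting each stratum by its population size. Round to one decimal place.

39.6

Σ Nₕ·x̄ₕ = 95×5000 + 26×52000 + 56×23000 + 41×34000
  = 475000 + 1352000 + 1288000 + 1394000 = 4509000
Σ Nₕ = 5000 + 52000 + 23000 + 34000 = 114000
Overall mean = 4509000 / 114000 = 39.552632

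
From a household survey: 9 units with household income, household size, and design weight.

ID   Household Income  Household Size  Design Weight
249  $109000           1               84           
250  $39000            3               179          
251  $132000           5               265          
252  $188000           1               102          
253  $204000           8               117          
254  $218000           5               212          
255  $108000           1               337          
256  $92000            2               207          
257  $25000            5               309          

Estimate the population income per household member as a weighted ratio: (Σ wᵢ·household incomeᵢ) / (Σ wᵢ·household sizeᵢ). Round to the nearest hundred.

32100

Σ wᵢ·y = 109000×84 + 39000×179 + 132000×265 + 188000×102 + 204000×117 + 218000×212 + 108000×337 + 92000×207 + 25000×309
  = 9156000 + 6981000 + 34980000 + 19176000 + 23868000 + 46216000 + 36396000 + 19044000 + 7725000 = 203542000
Σ wᵢ·x = 1×84 + 3×179 + 5×265 + 1×102 + 8×117 + 5×212 + 1×337 + 2×207 + 5×309
  = 6340
Ratio = 203542000 / 6340 = 32104.416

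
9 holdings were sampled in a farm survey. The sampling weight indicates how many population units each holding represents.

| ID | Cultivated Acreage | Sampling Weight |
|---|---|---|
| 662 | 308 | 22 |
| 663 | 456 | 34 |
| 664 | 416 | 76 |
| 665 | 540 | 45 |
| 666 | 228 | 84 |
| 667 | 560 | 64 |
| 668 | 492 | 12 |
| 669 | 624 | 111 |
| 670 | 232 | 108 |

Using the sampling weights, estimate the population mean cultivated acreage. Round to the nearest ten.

420

Weighted sum = 308×22 + 456×34 + 416×76 + 540×45 + 228×84 + 560×64 + 492×12 + 624×111 + 232×108
  = 233412
Sum of weights = 22 + 34 + 76 + 45 + 84 + 64 + 12 + 111 + 108 = 556
Weighted mean = 233412 / 556 = 419.80576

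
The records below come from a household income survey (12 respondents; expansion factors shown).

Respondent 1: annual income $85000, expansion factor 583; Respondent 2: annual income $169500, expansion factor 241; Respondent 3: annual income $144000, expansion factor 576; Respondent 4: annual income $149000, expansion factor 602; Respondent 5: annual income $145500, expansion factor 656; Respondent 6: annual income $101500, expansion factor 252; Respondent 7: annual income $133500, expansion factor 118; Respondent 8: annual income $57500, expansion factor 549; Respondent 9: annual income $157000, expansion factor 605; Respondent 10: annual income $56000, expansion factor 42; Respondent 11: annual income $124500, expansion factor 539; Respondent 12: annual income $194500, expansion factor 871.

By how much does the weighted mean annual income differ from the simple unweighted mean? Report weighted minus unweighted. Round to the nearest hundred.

Unweighted sum = 85000 + 169500 + 144000 + 149000 + 145500 + 101500 + 133500 + 57500 + 157000 + 56000 + 124500 + 194500 = 1517500
Unweighted mean = 1517500 / 12 = 126458.33
Weighted sum = 85000×583 + 169500×241 + 144000×576 + 149000×602 + 145500×656 + 101500×252 + 133500×118 + 57500×549 + 157000×605 + 56000×42 + 124500×539 + 194500×871
  = 49555000 + 40849500 + 82944000 + 89698000 + 95448000 + 25578000 + 15753000 + 31567500 + 94985000 + 2352000 + 67105500 + 169409500 = 765245000
Sum of weights = 583 + 241 + 576 + 602 + 656 + 252 + 118 + 549 + 605 + 42 + 539 + 871 = 5634
Weighted mean = 765245000 / 5634 = 135826.23
Difference (weighted minus unweighted) = 9367.9002

9400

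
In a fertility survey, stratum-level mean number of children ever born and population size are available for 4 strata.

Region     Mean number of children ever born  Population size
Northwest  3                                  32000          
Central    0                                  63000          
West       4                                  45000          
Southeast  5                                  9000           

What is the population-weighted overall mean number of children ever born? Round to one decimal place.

Σ Nₕ·x̄ₕ = 3×32000 + 0×63000 + 4×45000 + 5×9000
  = 321000
Σ Nₕ = 32000 + 63000 + 45000 + 9000 = 149000
Overall mean = 321000 / 149000 = 2.1543624

2.2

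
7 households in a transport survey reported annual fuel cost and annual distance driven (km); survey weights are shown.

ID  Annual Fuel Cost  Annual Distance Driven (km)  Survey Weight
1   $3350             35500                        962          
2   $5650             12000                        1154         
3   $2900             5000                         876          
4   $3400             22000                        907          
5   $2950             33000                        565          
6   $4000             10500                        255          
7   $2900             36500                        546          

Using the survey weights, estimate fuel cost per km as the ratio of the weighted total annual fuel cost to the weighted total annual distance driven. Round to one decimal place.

0.2

Σ wᵢ·y = 3350×962 + 5650×1154 + 2900×876 + 3400×907 + 2950×565 + 4000×255 + 2900×546
  = 3222700 + 6520100 + 2540400 + 3083800 + 1666750 + 1020000 + 1583400 = 19637150
Σ wᵢ·x = 35500×962 + 12000×1154 + 5000×876 + 22000×907 + 33000×565 + 10500×255 + 36500×546
  = 34151000 + 13848000 + 4380000 + 19954000 + 18645000 + 2677500 + 19929000 = 113584500
Ratio = 19637150 / 113584500 = 0.17288583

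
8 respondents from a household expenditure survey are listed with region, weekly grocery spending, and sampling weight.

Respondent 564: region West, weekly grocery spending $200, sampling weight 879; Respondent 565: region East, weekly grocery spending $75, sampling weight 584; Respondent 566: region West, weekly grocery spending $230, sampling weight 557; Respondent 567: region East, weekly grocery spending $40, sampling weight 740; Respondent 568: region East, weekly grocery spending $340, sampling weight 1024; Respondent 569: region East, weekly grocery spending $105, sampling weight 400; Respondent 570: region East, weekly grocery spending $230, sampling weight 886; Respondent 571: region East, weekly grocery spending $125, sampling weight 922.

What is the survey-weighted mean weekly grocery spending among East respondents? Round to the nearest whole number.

172

East rows: 565, 567, 568, 569, 570, 571
Weighted sum = 75×584 + 40×740 + 340×1024 + 105×400 + 230×886 + 125×922
  = 43800 + 29600 + 348160 + 42000 + 203780 + 115250 = 782590
Sum of weights = 4556
Weighted mean = 782590 / 4556 = 171.77129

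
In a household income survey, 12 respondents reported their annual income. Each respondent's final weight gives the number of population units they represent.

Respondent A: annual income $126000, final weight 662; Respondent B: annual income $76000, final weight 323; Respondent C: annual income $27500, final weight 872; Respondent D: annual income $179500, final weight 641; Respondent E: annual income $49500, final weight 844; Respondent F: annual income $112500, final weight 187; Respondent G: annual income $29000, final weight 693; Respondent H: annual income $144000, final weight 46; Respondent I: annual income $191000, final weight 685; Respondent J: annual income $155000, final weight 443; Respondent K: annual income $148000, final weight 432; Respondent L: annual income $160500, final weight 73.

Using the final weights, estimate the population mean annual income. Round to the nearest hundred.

Weighted sum = 126000×662 + 76000×323 + 27500×872 + 179500×641 + 49500×844 + 112500×187 + 29000×693 + 144000×46 + 191000×685 + 155000×443 + 148000×432 + 160500×73
  = 83412000 + 24548000 + 23980000 + 115059500 + 41778000 + 21037500 + 20097000 + 6624000 + 130835000 + 68665000 + 63936000 + 11716500 = 611688500
Sum of weights = 662 + 323 + 872 + 641 + 844 + 187 + 693 + 46 + 685 + 443 + 432 + 73 = 5901
Weighted mean = 611688500 / 5901 = 103658.45

103700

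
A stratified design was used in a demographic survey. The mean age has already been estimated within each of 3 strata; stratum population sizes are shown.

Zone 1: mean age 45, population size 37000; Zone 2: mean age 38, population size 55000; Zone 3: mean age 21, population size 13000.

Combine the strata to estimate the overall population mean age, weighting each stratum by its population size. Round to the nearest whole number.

Σ Nₕ·x̄ₕ = 45×37000 + 38×55000 + 21×13000
  = 4028000
Σ Nₕ = 37000 + 55000 + 13000 = 105000
Overall mean = 4028000 / 105000 = 38.361905

38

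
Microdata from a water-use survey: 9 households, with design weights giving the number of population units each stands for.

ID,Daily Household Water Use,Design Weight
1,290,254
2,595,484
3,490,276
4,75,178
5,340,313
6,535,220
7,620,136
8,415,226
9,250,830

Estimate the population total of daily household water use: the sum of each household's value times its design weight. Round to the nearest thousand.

1120000

Weighted total = 290×254 + 595×484 + 490×276 + 75×178 + 340×313 + 535×220 + 620×136 + 415×226 + 250×830
  = 73660 + 287980 + 135240 + 13350 + 106420 + 117700 + 84320 + 93790 + 207500 = 1119960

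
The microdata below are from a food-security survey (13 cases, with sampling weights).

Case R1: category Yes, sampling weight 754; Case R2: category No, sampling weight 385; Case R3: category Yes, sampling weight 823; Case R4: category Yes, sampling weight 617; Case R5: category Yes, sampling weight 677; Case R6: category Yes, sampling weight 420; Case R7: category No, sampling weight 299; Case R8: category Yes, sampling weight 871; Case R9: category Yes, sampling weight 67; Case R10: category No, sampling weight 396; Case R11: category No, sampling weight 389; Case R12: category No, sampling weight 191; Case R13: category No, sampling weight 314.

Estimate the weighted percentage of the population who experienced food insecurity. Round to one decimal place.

68.2

Sum of weights for 'Yes' = 754 + 823 + 617 + 677 + 420 + 871 + 67 = 4229
Total weight = 6203
Weighted proportion = 4229 / 6203 = 0.68176689 → 68.176689%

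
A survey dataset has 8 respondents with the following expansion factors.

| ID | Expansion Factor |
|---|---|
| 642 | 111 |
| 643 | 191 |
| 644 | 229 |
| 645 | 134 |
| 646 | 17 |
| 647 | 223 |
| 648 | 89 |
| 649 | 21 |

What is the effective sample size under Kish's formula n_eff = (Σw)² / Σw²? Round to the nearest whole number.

6

Σ wᵢ = 111 + 191 + 229 + 134 + 17 + 223 + 89 + 21 = 1015
Σ wᵢ² = 12321 + 36481 + 52441 + 17956 + 289 + 49729 + 7921 + 441 = 177579
n_eff = 1015² / 177579 = 1030225 / 177579 = 5.8015024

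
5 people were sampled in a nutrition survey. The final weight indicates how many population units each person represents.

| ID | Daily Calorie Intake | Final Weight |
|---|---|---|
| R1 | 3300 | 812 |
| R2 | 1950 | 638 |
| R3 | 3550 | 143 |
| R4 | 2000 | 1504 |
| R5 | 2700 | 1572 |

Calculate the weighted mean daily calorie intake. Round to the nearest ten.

2500

Weighted sum = 3300×812 + 1950×638 + 3550×143 + 2000×1504 + 2700×1572
  = 2679600 + 1244100 + 507650 + 3008000 + 4244400 = 11683750
Sum of weights = 812 + 638 + 143 + 1504 + 1572 = 4669
Weighted mean = 11683750 / 4669 = 2502.4095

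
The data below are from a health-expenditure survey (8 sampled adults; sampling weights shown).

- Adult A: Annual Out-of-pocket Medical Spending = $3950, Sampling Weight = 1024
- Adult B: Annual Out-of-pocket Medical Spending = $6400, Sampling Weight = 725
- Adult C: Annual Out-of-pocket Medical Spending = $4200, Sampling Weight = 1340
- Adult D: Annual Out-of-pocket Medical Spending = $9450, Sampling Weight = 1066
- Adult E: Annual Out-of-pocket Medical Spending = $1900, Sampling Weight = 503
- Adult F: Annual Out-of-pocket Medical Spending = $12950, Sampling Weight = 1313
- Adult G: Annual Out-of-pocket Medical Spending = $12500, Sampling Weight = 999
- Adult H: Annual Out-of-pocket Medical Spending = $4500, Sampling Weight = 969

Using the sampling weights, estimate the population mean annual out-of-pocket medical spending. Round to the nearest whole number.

7456

Weighted sum = 3950×1024 + 6400×725 + 4200×1340 + 9450×1066 + 1900×503 + 12950×1313 + 12500×999 + 4500×969
  = 4044800 + 4640000 + 5628000 + 10073700 + 955700 + 17003350 + 12487500 + 4360500 = 59193550
Sum of weights = 7939
Weighted mean = 59193550 / 7939 = 7456.0461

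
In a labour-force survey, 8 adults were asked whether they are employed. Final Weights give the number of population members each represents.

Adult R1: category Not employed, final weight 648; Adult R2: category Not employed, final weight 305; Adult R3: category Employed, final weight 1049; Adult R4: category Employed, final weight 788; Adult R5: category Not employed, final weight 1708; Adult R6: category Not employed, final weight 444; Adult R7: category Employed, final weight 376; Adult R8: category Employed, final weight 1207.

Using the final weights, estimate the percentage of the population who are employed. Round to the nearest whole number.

52

Sum of weights for 'Employed' = 1049 + 788 + 376 + 1207 = 3420
Total weight = 648 + 305 + 1049 + 788 + 1708 + 444 + 376 + 1207 = 6525
Weighted proportion = 3420 / 6525 = 0.52413793 → 52.413793%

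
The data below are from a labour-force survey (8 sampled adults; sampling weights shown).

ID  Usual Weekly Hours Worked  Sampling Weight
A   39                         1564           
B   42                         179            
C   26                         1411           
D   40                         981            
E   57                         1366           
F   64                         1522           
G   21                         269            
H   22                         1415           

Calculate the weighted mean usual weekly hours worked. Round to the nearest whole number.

Weighted sum = 356489
Sum of weights = 1564 + 179 + 1411 + 981 + 1366 + 1522 + 269 + 1415 = 8707
Weighted mean = 356489 / 8707 = 40.942805

41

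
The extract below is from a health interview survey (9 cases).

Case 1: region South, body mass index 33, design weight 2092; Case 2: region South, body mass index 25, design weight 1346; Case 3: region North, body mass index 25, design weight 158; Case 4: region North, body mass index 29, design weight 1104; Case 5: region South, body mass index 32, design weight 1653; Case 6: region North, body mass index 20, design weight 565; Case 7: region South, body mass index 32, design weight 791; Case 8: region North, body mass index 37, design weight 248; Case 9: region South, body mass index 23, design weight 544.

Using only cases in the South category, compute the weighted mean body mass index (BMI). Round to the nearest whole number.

30

South rows: 1, 2, 5, 7, 9
Weighted sum = 33×2092 + 25×1346 + 32×1653 + 32×791 + 23×544
  = 69036 + 33650 + 52896 + 25312 + 12512 = 193406
Sum of weights = 2092 + 1346 + 1653 + 791 + 544 = 6426
Weighted mean = 193406 / 6426 = 30.097417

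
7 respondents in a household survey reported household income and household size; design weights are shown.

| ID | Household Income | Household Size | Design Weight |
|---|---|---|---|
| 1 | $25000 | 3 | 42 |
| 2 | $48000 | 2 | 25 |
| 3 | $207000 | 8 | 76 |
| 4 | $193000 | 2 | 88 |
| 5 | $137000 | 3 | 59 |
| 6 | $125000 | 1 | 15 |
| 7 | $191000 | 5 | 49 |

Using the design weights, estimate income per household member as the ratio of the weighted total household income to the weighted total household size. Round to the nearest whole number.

Σ wᵢ·y = 25000×42 + 48000×25 + 207000×76 + 193000×88 + 137000×59 + 125000×15 + 191000×49
  = 54283000
Σ wᵢ·x = 3×42 + 2×25 + 8×76 + 2×88 + 3×59 + 1×15 + 5×49
  = 1397
Ratio = 54283000 / 1397 = 38856.836

38857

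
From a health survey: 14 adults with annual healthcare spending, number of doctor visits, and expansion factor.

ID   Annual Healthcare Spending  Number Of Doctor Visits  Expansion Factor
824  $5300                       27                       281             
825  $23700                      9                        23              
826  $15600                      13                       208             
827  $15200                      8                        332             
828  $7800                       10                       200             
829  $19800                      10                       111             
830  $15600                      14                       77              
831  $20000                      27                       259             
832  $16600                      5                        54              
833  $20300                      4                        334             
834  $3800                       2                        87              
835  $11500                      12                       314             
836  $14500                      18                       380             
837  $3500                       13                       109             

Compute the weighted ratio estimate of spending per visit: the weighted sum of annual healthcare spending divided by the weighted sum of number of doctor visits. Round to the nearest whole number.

996

Σ wᵢ·y = 37974300
Σ wᵢ·x = 38140
Ratio = 37974300 / 38140 = 995.65548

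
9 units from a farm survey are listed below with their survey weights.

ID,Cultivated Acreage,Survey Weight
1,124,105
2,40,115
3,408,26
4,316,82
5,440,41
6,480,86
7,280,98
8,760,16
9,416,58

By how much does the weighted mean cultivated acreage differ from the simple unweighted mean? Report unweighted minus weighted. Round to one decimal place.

80.1

Unweighted sum = 124 + 40 + 408 + 316 + 440 + 480 + 280 + 760 + 416 = 3264
Unweighted mean = 3264 / 9 = 362.66667
Weighted sum = 124×105 + 40×115 + 408×26 + 316×82 + 440×41 + 480×86 + 280×98 + 760×16 + 416×58
  = 13020 + 4600 + 10608 + 25912 + 18040 + 41280 + 27440 + 12160 + 24128 = 177188
Sum of weights = 105 + 115 + 26 + 82 + 41 + 86 + 98 + 16 + 58 = 627
Weighted mean = 177188 / 627 = 282.59649
Difference (unweighted minus weighted) = 80.070175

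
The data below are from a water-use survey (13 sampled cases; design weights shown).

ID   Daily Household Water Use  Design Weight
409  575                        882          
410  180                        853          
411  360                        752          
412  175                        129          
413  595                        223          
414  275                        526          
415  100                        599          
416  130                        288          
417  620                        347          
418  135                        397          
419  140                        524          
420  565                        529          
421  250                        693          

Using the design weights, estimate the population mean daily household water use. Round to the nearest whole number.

318

Weighted sum = 2142890
Sum of weights = 6742
Weighted mean = 2142890 / 6742 = 317.84189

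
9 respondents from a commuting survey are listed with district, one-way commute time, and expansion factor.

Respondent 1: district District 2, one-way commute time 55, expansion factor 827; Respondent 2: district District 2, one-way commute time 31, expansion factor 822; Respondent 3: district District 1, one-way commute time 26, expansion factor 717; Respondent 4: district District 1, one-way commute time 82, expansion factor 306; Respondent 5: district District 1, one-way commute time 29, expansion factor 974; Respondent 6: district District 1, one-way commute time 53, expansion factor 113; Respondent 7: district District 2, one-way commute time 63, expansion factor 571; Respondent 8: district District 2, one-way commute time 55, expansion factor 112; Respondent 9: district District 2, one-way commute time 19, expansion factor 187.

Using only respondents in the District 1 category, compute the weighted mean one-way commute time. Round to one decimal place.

37.0

District 1 rows: 3, 4, 5, 6
Weighted sum = 26×717 + 82×306 + 29×974 + 53×113
  = 18642 + 25092 + 28246 + 5989 = 77969
Sum of weights = 717 + 306 + 974 + 113 = 2110
Weighted mean = 77969 / 2110 = 36.952133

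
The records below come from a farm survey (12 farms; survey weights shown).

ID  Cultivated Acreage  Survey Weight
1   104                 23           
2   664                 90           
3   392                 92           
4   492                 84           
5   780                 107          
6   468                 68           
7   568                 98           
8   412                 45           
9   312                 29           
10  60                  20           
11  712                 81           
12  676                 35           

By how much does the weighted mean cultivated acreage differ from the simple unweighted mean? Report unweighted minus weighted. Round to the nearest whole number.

Unweighted sum = 104 + 664 + 392 + 492 + 780 + 468 + 568 + 412 + 312 + 60 + 712 + 676 = 5640
Unweighted mean = 5640 / 12 = 470
Weighted sum = 420612
Sum of weights = 23 + 90 + 92 + 84 + 107 + 68 + 98 + 45 + 29 + 20 + 81 + 35 = 772
Weighted mean = 420612 / 772 = 544.8342
Difference (unweighted minus weighted) = -74.834197

-75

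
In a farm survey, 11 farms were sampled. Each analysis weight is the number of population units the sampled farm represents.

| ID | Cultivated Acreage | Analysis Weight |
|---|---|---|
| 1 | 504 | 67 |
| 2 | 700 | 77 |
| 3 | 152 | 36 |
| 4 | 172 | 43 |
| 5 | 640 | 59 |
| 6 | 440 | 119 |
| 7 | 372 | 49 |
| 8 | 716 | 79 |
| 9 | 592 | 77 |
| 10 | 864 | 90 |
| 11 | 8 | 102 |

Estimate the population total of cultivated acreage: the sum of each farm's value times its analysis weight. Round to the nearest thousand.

Weighted total = 389608

390000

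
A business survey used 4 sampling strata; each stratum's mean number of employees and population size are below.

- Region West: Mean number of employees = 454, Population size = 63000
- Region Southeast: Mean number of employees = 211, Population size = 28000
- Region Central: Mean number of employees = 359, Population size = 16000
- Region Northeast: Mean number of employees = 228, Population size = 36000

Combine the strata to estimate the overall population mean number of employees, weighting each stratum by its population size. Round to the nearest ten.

340

Σ Nₕ·x̄ₕ = 454×63000 + 211×28000 + 359×16000 + 228×36000
  = 28602000 + 5908000 + 5744000 + 8208000 = 48462000
Σ Nₕ = 63000 + 28000 + 16000 + 36000 = 143000
Overall mean = 48462000 / 143000 = 338.8951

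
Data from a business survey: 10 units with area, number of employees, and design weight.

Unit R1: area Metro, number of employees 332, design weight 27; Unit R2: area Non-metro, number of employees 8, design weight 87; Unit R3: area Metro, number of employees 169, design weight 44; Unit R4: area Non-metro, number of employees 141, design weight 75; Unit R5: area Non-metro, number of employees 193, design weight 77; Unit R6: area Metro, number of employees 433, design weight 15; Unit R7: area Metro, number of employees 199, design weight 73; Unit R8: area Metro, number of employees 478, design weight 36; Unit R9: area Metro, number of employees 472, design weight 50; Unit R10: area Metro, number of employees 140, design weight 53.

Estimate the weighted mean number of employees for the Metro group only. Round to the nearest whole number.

Metro rows: R1, R3, R6, R7, R8, R9, R10
Weighted sum = 85650
Sum of weights = 27 + 44 + 15 + 73 + 36 + 50 + 53 = 298
Weighted mean = 85650 / 298 = 287.41611

287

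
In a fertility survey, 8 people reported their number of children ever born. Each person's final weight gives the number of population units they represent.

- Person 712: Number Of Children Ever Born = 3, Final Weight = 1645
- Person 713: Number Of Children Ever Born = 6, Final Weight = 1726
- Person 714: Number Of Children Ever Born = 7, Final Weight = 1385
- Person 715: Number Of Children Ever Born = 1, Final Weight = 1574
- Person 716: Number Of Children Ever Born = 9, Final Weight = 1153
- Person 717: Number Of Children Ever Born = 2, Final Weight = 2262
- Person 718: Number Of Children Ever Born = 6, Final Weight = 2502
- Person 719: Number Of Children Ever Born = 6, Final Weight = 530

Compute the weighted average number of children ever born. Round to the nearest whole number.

Weighted sum = 3×1645 + 6×1726 + 7×1385 + 1×1574 + 9×1153 + 2×2262 + 6×2502 + 6×530
  = 4935 + 10356 + 9695 + 1574 + 10377 + 4524 + 15012 + 3180 = 59653
Sum of weights = 12777
Weighted mean = 59653 / 12777 = 4.6687798

5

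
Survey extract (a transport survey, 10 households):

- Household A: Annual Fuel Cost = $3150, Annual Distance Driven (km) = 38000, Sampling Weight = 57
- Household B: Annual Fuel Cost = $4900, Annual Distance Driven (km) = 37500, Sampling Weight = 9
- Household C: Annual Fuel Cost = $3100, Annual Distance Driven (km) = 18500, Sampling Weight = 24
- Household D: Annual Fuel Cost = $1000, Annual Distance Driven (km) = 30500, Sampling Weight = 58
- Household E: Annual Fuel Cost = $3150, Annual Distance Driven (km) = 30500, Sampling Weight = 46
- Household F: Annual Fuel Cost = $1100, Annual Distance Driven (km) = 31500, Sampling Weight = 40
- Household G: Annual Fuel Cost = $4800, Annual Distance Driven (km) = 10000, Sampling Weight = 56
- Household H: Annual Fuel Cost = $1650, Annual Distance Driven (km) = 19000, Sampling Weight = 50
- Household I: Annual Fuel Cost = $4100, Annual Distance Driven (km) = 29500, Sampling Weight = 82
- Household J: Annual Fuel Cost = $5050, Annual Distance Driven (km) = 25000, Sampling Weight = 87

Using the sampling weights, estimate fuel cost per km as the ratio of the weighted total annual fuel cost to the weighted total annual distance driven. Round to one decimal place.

Σ wᵢ·y = 3150×57 + 4900×9 + 3100×24 + 1000×58 + 3150×46 + 1100×40 + 4800×56 + 1650×50 + 4100×82 + 5050×87
  = 179550 + 44100 + 74400 + 58000 + 144900 + 44000 + 268800 + 82500 + 336200 + 439350 = 1671800
Σ wᵢ·x = 38000×57 + 37500×9 + 18500×24 + 30500×58 + 30500×46 + 31500×40 + 10000×56 + 19000×50 + 29500×82 + 25000×87
  = 2166000 + 337500 + 444000 + 1769000 + 1403000 + 1260000 + 560000 + 950000 + 2419000 + 2175000 = 13483500
Ratio = 1671800 / 13483500 = 0.12398858

0.1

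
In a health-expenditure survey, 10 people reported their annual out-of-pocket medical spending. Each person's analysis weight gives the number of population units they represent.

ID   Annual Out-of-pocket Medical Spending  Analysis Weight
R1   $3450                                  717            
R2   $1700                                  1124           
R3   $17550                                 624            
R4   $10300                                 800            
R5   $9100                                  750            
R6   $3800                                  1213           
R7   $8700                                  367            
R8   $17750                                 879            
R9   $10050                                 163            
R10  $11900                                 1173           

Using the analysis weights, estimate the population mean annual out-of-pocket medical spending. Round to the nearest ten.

8890

Weighted sum = 3450×717 + 1700×1124 + 17550×624 + 10300×800 + 9100×750 + 3800×1213 + 8700×367 + 17750×879 + 10050×163 + 11900×1173
  = 69402050
Sum of weights = 717 + 1124 + 624 + 800 + 750 + 1213 + 367 + 879 + 163 + 1173 = 7810
Weighted mean = 69402050 / 7810 = 8886.306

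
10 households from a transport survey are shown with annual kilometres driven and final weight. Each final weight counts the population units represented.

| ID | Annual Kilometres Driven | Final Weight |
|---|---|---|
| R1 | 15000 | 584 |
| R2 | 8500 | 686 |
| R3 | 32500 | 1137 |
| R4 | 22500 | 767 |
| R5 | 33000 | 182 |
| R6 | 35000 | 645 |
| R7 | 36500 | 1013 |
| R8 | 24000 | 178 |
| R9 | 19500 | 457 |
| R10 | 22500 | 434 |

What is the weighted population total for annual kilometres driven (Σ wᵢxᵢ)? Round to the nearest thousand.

157305000

Weighted total = 157305000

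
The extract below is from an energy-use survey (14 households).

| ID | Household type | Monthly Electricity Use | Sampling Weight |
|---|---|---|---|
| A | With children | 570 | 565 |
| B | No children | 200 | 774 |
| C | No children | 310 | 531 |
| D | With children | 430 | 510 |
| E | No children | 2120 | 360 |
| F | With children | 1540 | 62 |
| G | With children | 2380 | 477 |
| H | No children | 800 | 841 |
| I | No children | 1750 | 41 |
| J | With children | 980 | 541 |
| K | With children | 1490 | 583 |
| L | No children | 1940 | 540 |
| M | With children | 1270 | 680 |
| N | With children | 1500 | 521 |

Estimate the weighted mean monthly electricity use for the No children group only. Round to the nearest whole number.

931

No children rows: B, C, E, H, I, L
Weighted sum = 200×774 + 310×531 + 2120×360 + 800×841 + 1750×41 + 1940×540
  = 154800 + 164610 + 763200 + 672800 + 71750 + 1047600 = 2874760
Sum of weights = 774 + 531 + 360 + 841 + 41 + 540 = 3087
Weighted mean = 2874760 / 3087 = 931.24717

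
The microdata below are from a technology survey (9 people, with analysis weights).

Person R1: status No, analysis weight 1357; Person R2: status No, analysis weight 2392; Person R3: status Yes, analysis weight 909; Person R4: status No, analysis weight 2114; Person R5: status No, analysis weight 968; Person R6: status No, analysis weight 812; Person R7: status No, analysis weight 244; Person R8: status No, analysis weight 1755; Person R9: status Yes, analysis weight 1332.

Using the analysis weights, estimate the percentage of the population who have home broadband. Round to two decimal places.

18.86

Sum of weights for 'Yes' = 909 + 1332 = 2241
Total weight = 1357 + 2392 + 909 + 2114 + 968 + 812 + 244 + 1755 + 1332 = 11883
Weighted proportion = 2241 / 11883 = 0.18858874 → 18.858874%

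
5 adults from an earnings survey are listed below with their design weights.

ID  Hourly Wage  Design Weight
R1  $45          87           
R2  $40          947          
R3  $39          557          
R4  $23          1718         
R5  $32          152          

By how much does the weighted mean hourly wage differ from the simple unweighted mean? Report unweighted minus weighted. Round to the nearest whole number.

5

Unweighted sum = 45 + 40 + 39 + 23 + 32 = 179
Unweighted mean = 179 / 5 = 35.8
Weighted sum = 45×87 + 40×947 + 39×557 + 23×1718 + 32×152
  = 107896
Sum of weights = 87 + 947 + 557 + 1718 + 152 = 3461
Weighted mean = 107896 / 3461 = 31.174805
Difference (unweighted minus weighted) = 4.625195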